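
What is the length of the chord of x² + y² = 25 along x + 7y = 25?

The distance from (0, 0) to the line is 25/√50, and r² = 25.
Chord = 2√(r² − d²) = 2·√(25/2) = 5√2.

5√2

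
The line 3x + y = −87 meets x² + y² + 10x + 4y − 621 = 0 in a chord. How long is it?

8√10

The distance from (−5, −2) to the line is 70/√10, and r² = 650.
Chord = 2√(r² − d²) = 2·√(160) = 8√10.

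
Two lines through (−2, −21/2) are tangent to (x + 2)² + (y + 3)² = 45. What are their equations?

Let a tangent through (−2, −21/2) have slope m. Its distance from (−2, −3) must equal 3√5:
(0m − (15/2))² = 45(m² + 1)
4m² − 1 = 0, so m = −1/2 or m = 1/2.
Through (−2, −21/2) these give x + 2y = −23 and x − 2y = 19.

x + 2y = −23 and x − 2y = 19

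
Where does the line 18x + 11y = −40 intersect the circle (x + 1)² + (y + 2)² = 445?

(−12, 16) and (10, −20)

From the line, y = (−40 − 18x)/11. Substituting:
445x² + 890x − 53400 = 0  ⟹  x² + 2x − 120 = 0
x = 10 or x = −12, giving (10, −20) and (−12, 16).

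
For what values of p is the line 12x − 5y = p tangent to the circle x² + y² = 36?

p = −78 or p = 78

The line touches the circle iff its distance from (0, 0) is 6:
|12·0 − 5·0 − p| / √169 = 6
|p| = 6·13, so p = 78 or p = −78.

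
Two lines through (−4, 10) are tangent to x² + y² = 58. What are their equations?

Write the tangent as mx − y + (10 − m·(−4)) = 0 and set its distance from the centre to √58:
[m·(4) − (−10)]² = 58(m² + 1)
21m² − 40m − 21 = 0, so m = 7/3 or m = −3/7.
With m = 7/3: 7x − 3y = −58. With m = −3/7: 3x + 7y = 58.

7x − 3y = −58 and 3x + 7y = 58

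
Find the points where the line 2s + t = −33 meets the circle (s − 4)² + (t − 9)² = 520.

(−18, 3) and (−14, −5)

Express t = −2s − 33 and substitute into the circle:
5s² + 160s + 1260 = 0  ⟹  s² + 32s + 252 = 0
s = −14 or s = −18, giving (−14, −5) and (−18, 3).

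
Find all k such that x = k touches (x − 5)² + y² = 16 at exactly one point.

k = 1 or k = 9

The line touches the circle iff its distance from (5, 0) is 4:
|1·5 + 0·0 − k| / √1 = 4
|k − (5)| = 4, so k = 9 or k = 1.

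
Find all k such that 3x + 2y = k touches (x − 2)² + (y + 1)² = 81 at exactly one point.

k = 4 ± 9√13

Tangency holds when the distance from the centre (2, −1) to the line equals the radius 9:
|3·2 + 2·(−1) − k| / √13 = 9
|k − (4)| = 9√13.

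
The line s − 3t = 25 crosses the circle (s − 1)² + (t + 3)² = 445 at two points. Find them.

(−17, −14) and (22, −1)

Substitute t = (−25 + s)/3:
10s² − 50s − 3740 = 0  ⟹  s² − 5s − 374 = 0
s = 22 or s = −17, giving (22, −1) and (−17, −14).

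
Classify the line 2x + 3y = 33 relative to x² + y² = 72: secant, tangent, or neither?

neither

d² = (2·0 + 3·0 − (33))²/13 = 1089/13; r² = 72.
Since d² > r², the line lies outside the circle.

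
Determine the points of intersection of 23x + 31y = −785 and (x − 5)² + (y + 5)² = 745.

(−22, −9) and (9, −32)

From the line, y = (−785 − 23x)/31. Substituting:
1490x² + 19370x − 295020 = 0  ⟹  x² + 13x − 198 = 0
x = 9 or x = −22, giving (9, −32) and (−22, −9).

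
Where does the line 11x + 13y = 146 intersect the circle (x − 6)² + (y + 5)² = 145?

From the line, y = (146 − 11x)/13. Substituting:
290x² − 6670x + 26100 = 0  ⟹  x² − 23x + 90 = 0
x = 18 or x = 5, giving (18, −4) and (5, 7).

(5, 7) and (18, −4)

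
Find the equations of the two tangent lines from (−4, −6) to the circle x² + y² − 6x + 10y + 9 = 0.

4x − 3y = 2 and 3x + 4y = −36

A line y − (−6) = m(x − (−4)) is tangent when its distance from (3, −5) is 5:
[m·(7) − (1)]² = 25(m² + 1)
12m² − 7m − 12 = 0, so m = 4/3 or m = −3/4.
With m = 4/3: 4x − 3y = 2. With m = −3/4: 3x + 4y = −36.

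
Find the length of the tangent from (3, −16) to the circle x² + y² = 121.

The centre is (0, 0) and r = 11. The square of the distance from P to the centre is 9 + 256 = 265.
By the tangent–radius right angle, tangent length = √(|PO|² − r²) = √144 = 12.

12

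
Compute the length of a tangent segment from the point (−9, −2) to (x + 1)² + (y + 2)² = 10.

3√6

The centre is (−1, −2) and r = √10. The square of the distance from P to the centre is 64 + 0 = 64.
Power of the point: PT² = |PO|² − r² = 54, so PT = 3√6.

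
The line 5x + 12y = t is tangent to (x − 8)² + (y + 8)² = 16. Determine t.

The line touches the circle iff its distance from (8, −8) is 4:
|5·8 + 12·(−8) − t| / √169 = 4
|t − (−56)| = 4·13, so t = −4 or t = −108.

t = −108 or t = −4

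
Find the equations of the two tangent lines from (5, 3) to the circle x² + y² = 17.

x + 4y = 17 and 4x − y = 17

Write the tangent as mx − y + (3 − m·(5)) = 0 and set its distance from the centre to √17:
[m·(−5) − (−3)]² = 17(m² + 1)
4m² − 15m − 4 = 0, so m = −1/4 or m = 4.
With m = −1/4: x + 4y = 17. With m = 4: 4x − y = 17.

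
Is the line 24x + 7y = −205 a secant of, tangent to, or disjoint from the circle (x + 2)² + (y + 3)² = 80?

Substituting the line into the circle gives 625x² + 9028x + 30132 = 0.
Δ = 81504784 − 75330000 = 6174784.
Two real roots: the line is a secant.

secant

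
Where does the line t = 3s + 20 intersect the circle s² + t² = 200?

Substitute t = 3s + 20:
10s² + 120s + 200 = 0  ⟹  s² + 12s + 20 = 0
s = −2 or s = −10, giving (−2, 14) and (−10, −10).

(−10, −10) and (−2, 14)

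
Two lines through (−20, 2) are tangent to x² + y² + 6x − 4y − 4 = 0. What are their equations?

x − 4y = −28 and x + 4y = −12

A line y − (2) = m(x − (−20)) is tangent when its distance from (−3, 2) is √17:
(17m − (0))² = 17(m² + 1)
16m² − 1 = 0, so m = 1/4 or m = −1/4.
Through (−20, 2) these give x − 4y = −28 and x + 4y = −12.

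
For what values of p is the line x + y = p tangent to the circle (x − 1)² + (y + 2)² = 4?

p = −1 ± 2√2

The line touches the circle iff its distance from (1, −2) is 2:
|1·1 + 1·(−2) − p| / √2 = 2
|p − (−1)| = 2√2.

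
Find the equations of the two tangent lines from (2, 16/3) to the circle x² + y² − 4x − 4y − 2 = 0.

x − 3y = −14 and x + 3y = 18

A line y − (16/3) = m(x − (2)) is tangent when its distance from (2, 2) is √10:
(0m − (−10/3))² = 10(m² + 1)
9m² − 1 = 0, so m = 1/3 or m = −1/3.
With m = 1/3: x − 3y = −14. With m = −1/3: x + 3y = 18.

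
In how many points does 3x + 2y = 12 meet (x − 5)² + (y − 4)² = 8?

0

Substituting the line into the circle gives 13x² − 64x + 84 = 0.
Δ = 4096 − 4368 = −272.
No real roots: the line does not meet the circle.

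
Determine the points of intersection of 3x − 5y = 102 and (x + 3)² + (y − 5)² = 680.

(−1, −21) and (19, −9)

From the line, y = (−102 + 3x)/5. Substituting:
34x² − 612x − 646 = 0  ⟹  x² − 18x − 19 = 0
x = 19 or x = −1, giving (19, −9) and (−1, −21).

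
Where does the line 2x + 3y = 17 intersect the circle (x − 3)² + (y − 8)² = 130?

Substitute y = (17 − 2x)/3:
13x² − 26x − 1040 = 0  ⟹  x² − 2x − 80 = 0
x = 10 or x = −8, giving (10, −1) and (−8, 11).

(−8, 11) and (10, −1)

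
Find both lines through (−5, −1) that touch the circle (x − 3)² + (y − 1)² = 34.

Write the tangent as mx − y + (−1 − m·(−5)) = 0 and set its distance from the centre to √34:
(8m − (2))² = 34(m² + 1)
15m² − 16m − 15 = 0, so m = −3/5 or m = 5/3.
With m = −3/5: 3x + 5y = −20. With m = 5/3: 5x − 3y = −22.

3x + 5y = −20 and 5x − 3y = −22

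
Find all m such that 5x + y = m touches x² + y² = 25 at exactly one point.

The line touches the circle iff its distance from (0, 0) is 5:
|5·0 + 1·0 − m| / √26 = 5
|m| = 5√26.

m = ±5√26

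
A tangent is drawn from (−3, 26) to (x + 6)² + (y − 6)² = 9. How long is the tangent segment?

With centre O = (−6, 6), |OP|² = 409 and r² = 9.
Power of the point: PT² = |PO|² − r² = 400, so PT = 20.

20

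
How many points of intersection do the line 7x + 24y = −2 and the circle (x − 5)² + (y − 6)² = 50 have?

0

Substituting the line into the circle gives 625x² − 3716x + 6916 = 0.
Discriminant = (−3716)² − 4·625·(6916) = −3481344 < 0.
No real roots: the line does not meet the circle.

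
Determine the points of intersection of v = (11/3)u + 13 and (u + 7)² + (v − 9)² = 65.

Express v = (39 + 11u)/3 and substitute into the circle:
130u² + 390u = 0  ⟹  u² + 3u = 0
u = 0 or u = −3, giving (0, 13) and (−3, 2).

(−3, 2) and (0, 13)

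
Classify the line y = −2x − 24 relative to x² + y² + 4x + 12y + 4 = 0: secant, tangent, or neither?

neither

Substituting the line into the circle gives 5x² + 76x + 292 = 0.
Discriminant = (76)² − 4·5·(292) = −64 < 0.
No real roots: the line does not meet the circle.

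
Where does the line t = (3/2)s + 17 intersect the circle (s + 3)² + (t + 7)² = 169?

From the line, t = (34 + 3s)/2. Substituting:
13s² + 312s + 1664 = 0  ⟹  s² + 24s + 128 = 0
s = −8 or s = −16, giving (−8, 5) and (−16, −7).

(−16, −7) and (−8, 5)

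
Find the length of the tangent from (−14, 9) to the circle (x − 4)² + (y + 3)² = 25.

With centre O = (4, −3), |OP|² = 468 and r² = 25.
The tangent meets the radius at right angles, so tangent² = |PO|² − r² = 468 − 25 = 443.

√443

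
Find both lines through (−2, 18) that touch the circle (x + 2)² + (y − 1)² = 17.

Let a tangent through (−2, 18) have slope m. Its distance from (−2, 1) must equal √17:
(0m − (−17))² = 17(m² + 1)
m² − 16 = 0, so m = 4 or m = −4.
Through (−2, 18) these give 4x − y = −26 and 4x + y = 10.

4x − y = −26 and 4x + y = 10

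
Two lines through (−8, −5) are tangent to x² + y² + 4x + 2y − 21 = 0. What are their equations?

5x − y = −35 and x + 5y = −33

Let a tangent through (−8, −5) have slope m. Its distance from (−2, −1) must equal √26:
[m·(6) − (4)]² = 26(m² + 1)
5m² − 24m − 5 = 0, so m = 5 or m = −1/5.
Through (−8, −5) these give 5x − y = −35 and x + 5y = −33.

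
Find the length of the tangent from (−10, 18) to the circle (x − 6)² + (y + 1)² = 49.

2√142

With centre O = (6, −1), |OP|² = 617 and r² = 49.
The tangent meets the radius at right angles, so tangent² = |PO|² − r² = 617 − 49 = 568.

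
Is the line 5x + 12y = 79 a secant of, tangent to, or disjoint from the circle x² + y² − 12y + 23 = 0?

secant

Substituting the line into the circle gives 169x² − 70x − 1823 = 0.
Δ = 4900 − (−1232348) = 1237248.
Two real roots: the line is a secant.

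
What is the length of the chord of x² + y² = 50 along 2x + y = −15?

Substitute y = −2x − 15:
5x² + 60x + 175 = 0  ⟹  x² + 12x + 35 = 0
x = −5 or x = −7, giving (−5, −5) and (−7, −1).
Chord length = distance between (−5, −5) and (−7, −1) = √20 = 2√5.

2√5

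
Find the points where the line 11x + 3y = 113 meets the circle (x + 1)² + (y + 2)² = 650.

Substitute y = (113 − 11x)/3:
130x² − 2600x + 8320 = 0  ⟹  x² − 20x + 64 = 0
x = 16 or x = 4, giving (16, −21) and (4, 23).

(4, 23) and (16, −21)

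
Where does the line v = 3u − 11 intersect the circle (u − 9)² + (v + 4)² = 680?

(−5, −26) and (11, 22)

From the line, v = 3u − 11. Substituting:
10u² − 60u − 550 = 0  ⟹  u² − 6u − 55 = 0
u = 11 or u = −5, giving (11, 22) and (−5, −26).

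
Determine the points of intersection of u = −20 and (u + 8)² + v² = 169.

(−20, −5) and (−20, 5)

The line gives u = −20. Substituting into the circle:
v² − 25 = 0
v = 5 or v = −5, giving (−20, 5) and (−20, −5).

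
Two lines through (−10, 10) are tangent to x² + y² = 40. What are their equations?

Let a tangent through (−10, 10) have slope m. Its distance from (0, 0) must equal 2√10:
(10m − (−10))² = 40(m² + 1)
3m² + 10m + 3 = 0, so m = −3 or m = −1/3.
Through (−10, 10) these give 3x + y = −20 and x + 3y = 20.

3x + y = −20 and x + 3y = 20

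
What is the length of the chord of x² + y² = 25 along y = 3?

From the line, y = 3. Substituting:
x² − 16 = 0
x = 4 or x = −4, giving (4, 3) and (−4, 3).
Chord length = distance between (4, 3) and (−4, 3) = √64 = 8.

8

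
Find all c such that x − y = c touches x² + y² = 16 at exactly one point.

c = ±4√2

Tangency holds when the distance from the centre (0, 0) to the line equals the radius 4:
|1·0 − 1·0 − c| / √2 = 4
|c| = 4√2.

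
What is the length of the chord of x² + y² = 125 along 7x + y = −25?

Centre (0, 0), r² = 125. Perpendicular distance d from centre to line = |25| / √50 = 25/√50.
Half the chord is √(r² − d²) = √(225/2), so the full chord is 15√2.

15√2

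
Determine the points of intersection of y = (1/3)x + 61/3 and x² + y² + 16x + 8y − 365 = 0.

(−19, 14) and (−10, 17)

From the line, y = (61 + x)/3. Substituting:
10x² + 290x + 1900 = 0  ⟹  x² + 29x + 190 = 0
x = −10 or x = −19, giving (−10, 17) and (−19, 14).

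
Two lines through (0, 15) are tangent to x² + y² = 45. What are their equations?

Let a tangent through (0, 15) have slope m. Its distance from (0, 0) must equal 3√5:
(0m − (−15))² = 45(m² + 1)
m² − 4 = 0, so m = 2 or m = −2.
With m = 2: 2x − y = −15. With m = −2: 2x + y = 15.

2x − y = −15 and 2x + y = 15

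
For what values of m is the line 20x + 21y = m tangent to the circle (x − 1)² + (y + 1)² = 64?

m = −233 or m = 231

Tangency holds when the distance from the centre (1, −1) to the line equals the radius 8:
|20·1 + 21·(−1) − m| / √841 = 8
|m − (−1)| = 8·29, so m = 231 or m = −233.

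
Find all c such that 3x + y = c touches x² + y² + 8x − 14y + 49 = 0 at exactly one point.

The line touches the circle iff its distance from (−4, 7) is 4:
|3·(−4) + 1·7 − c| / √10 = 4
|c − (−5)| = 4√10.

c = −5 ± 4√10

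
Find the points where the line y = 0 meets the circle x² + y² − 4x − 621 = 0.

From the line, y = 0. Substituting:
x² − 4x − 621 = 0
x = 27 or x = −23, giving (27, 0) and (−23, 0).

(−23, 0) and (27, 0)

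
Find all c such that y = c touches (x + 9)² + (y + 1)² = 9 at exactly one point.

Tangency holds when the distance from the centre (−9, −1) to the line equals the radius 3:
|0·(−9) + 1·(−1) − c| / √1 = 3
|c − (−1)| = 3, so c = 2 or c = −4.

c = −4 or c = 2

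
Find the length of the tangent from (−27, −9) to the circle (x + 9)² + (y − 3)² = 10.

Centre (−9, 3), r² = 10. |PO|² = (−18)² + (−12)² = 468.
By the tangent–radius right angle, tangent length = √(|PO|² − r²) = √458.

√458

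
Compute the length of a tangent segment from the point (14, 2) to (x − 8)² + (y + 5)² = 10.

5√3

The centre is (8, −5) and r = √10. The square of the distance from P to the centre is 36 + 49 = 85.
The tangent meets the radius at right angles, so tangent² = |PO|² − r² = 85 − 10 = 75.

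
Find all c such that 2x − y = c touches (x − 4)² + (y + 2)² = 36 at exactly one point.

The line touches the circle iff its distance from (4, −2) is 6:
|2·4 − 1·(−2) − c| / √5 = 6
|c − (10)| = 6√5.

c = 10 ± 6√5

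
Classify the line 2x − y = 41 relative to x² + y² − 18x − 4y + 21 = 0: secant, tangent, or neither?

neither

Centre (9, 2), r² = 64. Distance² from centre to line = (−25)²/5 = 125.
Since d² > r², the line lies outside the circle.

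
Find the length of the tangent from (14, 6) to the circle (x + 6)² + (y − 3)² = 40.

3√41

Centre (−6, 3), r² = 40. |PO|² = (20)² + (3)² = 409.
Power of the point: PT² = |PO|² − r² = 369, so PT = 3√41.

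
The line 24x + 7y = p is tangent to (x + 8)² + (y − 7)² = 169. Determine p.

p = −468 or p = 182

For a tangent, require d(centre, line) = r = 13.
|24·(−8) + 7·7 − p| / √625 = 13
|p − (−143)| = 13·25, so p = 182 or p = −468.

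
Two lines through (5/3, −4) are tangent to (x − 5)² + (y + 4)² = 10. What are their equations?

Let a tangent through (5/3, −4) have slope m. Its distance from (5, −4) must equal √10:
(10/3m − (0))² = 10(m² + 1)
m² − 9 = 0, so m = 3 or m = −3.
With m = 3: 3x − y = 9. With m = −3: 3x + y = 1.

3x − y = 9 and 3x + y = 1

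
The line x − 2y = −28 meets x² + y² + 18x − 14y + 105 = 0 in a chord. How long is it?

Substitute y = (28 + x)/2:
5x² + 100x + 420 = 0  ⟹  x² + 20x + 84 = 0
x = −6 or x = −14, giving (−6, 11) and (−14, 7).
Chord length = distance between (−6, 11) and (−14, 7) = √80 = 4√5.

4√5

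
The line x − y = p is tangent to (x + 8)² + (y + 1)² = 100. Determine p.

p = −7 ± 10√2

The line touches the circle iff its distance from (−8, −1) is 10:
|1·(−8) − 1·(−1) − p| / √2 = 10
|p − (−7)| = 10√2.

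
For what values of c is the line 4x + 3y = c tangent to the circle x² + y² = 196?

For a tangent, require d(centre, line) = r = 14.
|4·0 + 3·0 − c| / √25 = 14
|c| = 14·5, so c = 70 or c = −70.

c = −70 or c = 70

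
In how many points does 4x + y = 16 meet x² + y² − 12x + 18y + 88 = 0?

2

Substituting the line into the circle gives 17x² − 212x + 632 = 0.
Discriminant = (−212)² − 4·17·(632) = 1968 > 0.
Two real roots: the line is a secant.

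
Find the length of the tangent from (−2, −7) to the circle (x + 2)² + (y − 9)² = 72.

2√46

Centre (−2, 9), r² = 72. |PO|² = (0)² + (−16)² = 256.
Power of the point: PT² = |PO|² − r² = 184, so PT = 2√46.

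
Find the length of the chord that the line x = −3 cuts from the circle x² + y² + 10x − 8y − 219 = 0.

The line gives x = −3. Substituting into the circle:
y² − 8y − 240 = 0
y = 20 or y = −12, giving (−3, 20) and (−3, −12).
Chord length = distance between (−3, 20) and (−3, −12) = √1024 = 32.

32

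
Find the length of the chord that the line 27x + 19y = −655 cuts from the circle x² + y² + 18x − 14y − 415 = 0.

The distance from (−9, 7) to the line is 545/√1090, and r² = 545.
Chord = 2√(r² − d²) = 2·√(545/2) = √1090.

√1090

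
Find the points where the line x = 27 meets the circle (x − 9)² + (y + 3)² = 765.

The line gives x = 27. Substituting into the circle:
y² + 6y − 432 = 0
y = 18 or y = −24, giving (27, 18) and (27, −24).

(27, −24) and (27, 18)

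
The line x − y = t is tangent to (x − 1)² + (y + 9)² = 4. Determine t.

t = 10 ± 2√2

Tangency holds when the distance from the centre (1, −9) to the line equals the radius 2:
|1·1 − 1·(−9) − t| / √2 = 2
|t − (10)| = 2√2.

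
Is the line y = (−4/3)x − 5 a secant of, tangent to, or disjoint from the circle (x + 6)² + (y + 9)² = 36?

Centre (−6, −9), r² = 36. Distance² from centre to line = (−36)²/25 = 1296/25.
Since d² > r², the line lies outside the circle.

disjoint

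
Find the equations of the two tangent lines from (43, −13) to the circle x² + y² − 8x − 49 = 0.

Let a tangent through (43, −13) have slope m. Its distance from (4, 0) must equal √65:
(−39m − (13))² = 65(m² + 1)
56m² + 39m + 4 = 0, so m = −4/7 or m = −1/8.
With m = −4/7: 4x + 7y = 81. With m = −1/8: x + 8y = −61.

4x + 7y = 81 and x + 8y = −61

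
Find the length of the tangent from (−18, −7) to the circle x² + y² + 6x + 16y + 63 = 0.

Centre (−3, −8), r² = 10. |PO|² = (−15)² + (1)² = 226.
The tangent meets the radius at right angles, so tangent² = |PO|² − r² = 226 − 10 = 216.

6√6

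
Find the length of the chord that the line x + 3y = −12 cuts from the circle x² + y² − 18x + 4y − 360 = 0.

13√10

Substitute y = (−12 − x)/3:
10x² − 150x − 3240 = 0  ⟹  x² − 15x − 324 = 0
x = 27 or x = −12, giving (27, −13) and (−12, 0).
Chord length = distance between (27, −13) and (−12, 0) = √1690 = 13√10.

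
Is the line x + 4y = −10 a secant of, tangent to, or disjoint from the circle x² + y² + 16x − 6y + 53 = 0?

secant

Substituting the line into the circle gives 17x² + 300x + 1188 = 0.
Δ = 90000 − 80784 = 9216.
Two real roots: the line is a secant.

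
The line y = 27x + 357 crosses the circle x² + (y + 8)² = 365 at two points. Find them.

Express y = 27x + 357 and substitute into the circle:
730x² + 19710x + 132860 = 0  ⟹  x² + 27x + 182 = 0
x = −13 or x = −14, giving (−13, 6) and (−14, −21).

(−14, −21) and (−13, 6)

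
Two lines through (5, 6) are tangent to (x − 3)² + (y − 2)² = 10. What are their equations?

Write the tangent as mx − y + (6 − m·(5)) = 0 and set its distance from the centre to √10:
[m·(−2) − (−4)]² = 10(m² + 1)
3m² + 8m − 3 = 0, so m = 1/3 or m = −3.
Through (5, 6) these give x − 3y = −13 and 3x + y = 21.

x − 3y = −13 and 3x + y = 21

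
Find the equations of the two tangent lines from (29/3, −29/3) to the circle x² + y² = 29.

Write the tangent as mx − y + (−29/3 − m·(29/3)) = 0 and set its distance from the centre to √29:
[m·(−29/3) − (29/3)]² = 29(m² + 1)
10m² + 29m + 10 = 0, so m = −2/5 or m = −5/2.
Through (29/3, −29/3) these give 2x + 5y = −29 and 5x + 2y = 29.

2x + 5y = −29 and 5x + 2y = 29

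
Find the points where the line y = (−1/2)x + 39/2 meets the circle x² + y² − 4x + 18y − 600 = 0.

(5, 17) and (21, 9)

From the line, y = (39 − x)/2. Substituting:
5x² − 130x + 525 = 0  ⟹  x² − 26x + 105 = 0
x = 21 or x = 5, giving (21, 9) and (5, 17).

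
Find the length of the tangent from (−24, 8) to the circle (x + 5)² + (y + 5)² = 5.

The centre is (−5, −5) and r = √5. The square of the distance from P to the centre is 361 + 169 = 530.
Power of the point: PT² = |PO|² − r² = 525, so PT = 5√21.

5√21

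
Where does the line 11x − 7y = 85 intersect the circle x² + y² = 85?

Express y = (−85 + 11x)/7 and substitute into the circle:
170x² − 1870x + 3060 = 0  ⟹  x² − 11x + 18 = 0
x = 9 or x = 2, giving (9, 2) and (2, −9).

(2, −9) and (9, 2)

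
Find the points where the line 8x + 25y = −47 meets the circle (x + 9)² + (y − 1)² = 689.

(−34, 9) and (16, −7)

Substitute y = (−47 − 8x)/25:
689x² + 12402x − 374816 = 0  ⟹  x² + 18x − 544 = 0
x = 16 or x = −34, giving (16, −7) and (−34, 9).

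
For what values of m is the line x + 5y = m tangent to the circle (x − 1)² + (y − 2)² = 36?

The line touches the circle iff its distance from (1, 2) is 6:
|1·1 + 5·2 − m| / √26 = 6
|m − (11)| = 6√26.

m = 11 ± 6√26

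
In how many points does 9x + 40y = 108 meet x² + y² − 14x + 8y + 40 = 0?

Substituting the line into the circle gives 1681x² − 27224x + 110224 = 0.
Δ = 741146176 − 741146176 = 0.
A repeated root: the line is tangent.

1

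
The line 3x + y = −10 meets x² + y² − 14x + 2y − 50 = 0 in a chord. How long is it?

2√10

From the line, y = −3x − 10. Substituting:
10x² + 40x + 30 = 0  ⟹  x² + 4x + 3 = 0
x = −1 or x = −3, giving (−1, −7) and (−3, −1).
|(−1, −7) − (−3, −1)| = √((2)² + (−6)²) = 2√10.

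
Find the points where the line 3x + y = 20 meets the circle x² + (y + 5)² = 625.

Substitute y = −3x + 20:
10x² − 150x = 0  ⟹  x² − 15x = 0
x = 15 or x = 0, giving (15, −25) and (0, 20).

(0, 20) and (15, −25)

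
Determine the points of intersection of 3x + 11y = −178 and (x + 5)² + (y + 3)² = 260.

Substitute y = (−178 − 3x)/11:
130x² + 2080x − 7410 = 0  ⟹  x² + 16x − 57 = 0
x = 3 or x = −19, giving (3, −17) and (−19, −11).

(−19, −11) and (3, −17)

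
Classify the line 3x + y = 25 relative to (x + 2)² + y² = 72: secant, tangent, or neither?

neither

d² = (3·(−2) + 1·0 − (25))²/10 = 961/10; r² = 72.
Since d² > r², the line lies outside the circle.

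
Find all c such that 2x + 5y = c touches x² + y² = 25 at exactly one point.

The line touches the circle iff its distance from (0, 0) is 5:
|2·0 + 5·0 − c| / √29 = 5
|c| = 5√29.

c = ±5√29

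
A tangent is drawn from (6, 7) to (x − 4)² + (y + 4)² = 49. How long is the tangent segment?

With centre O = (4, −4), |OP|² = 125 and r² = 49.
By the tangent–radius right angle, tangent length = √(|PO|² − r²) = √76 = 2√19.

2√19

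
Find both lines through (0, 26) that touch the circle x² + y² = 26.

Write the tangent as mx − y + (26 − m·(0)) = 0 and set its distance from the centre to √26:
(0m − (−26))² = 26(m² + 1)
m² − 25 = 0, so m = 5 or m = −5.
With m = 5: 5x − y = −26. With m = −5: 5x + y = 26.

5x − y = −26 and 5x + y = 26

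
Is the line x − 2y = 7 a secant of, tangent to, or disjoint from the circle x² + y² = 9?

Centre (0, 0), r² = 9. Distance² from centre to line = (−7)²/5 = 49/5.
Since d² > r², the line lies outside the circle.

disjoint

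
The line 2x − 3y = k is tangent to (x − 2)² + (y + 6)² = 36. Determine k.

k = 22 ± 6√13

Tangency holds when the distance from the centre (2, −6) to the line equals the radius 6:
|2·2 − 3·(−6) − k| / √13 = 6
|k − (22)| = 6√13.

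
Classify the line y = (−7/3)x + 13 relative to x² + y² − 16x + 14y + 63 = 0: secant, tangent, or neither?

d² = (7·8 + 3·(−7) − (39))²/58 = 8/29; r² = 50.
Since d² < r², the line cuts the circle twice.

secant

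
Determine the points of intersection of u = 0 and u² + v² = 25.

(0, −5) and (0, 5)

The line gives u = 0. Substituting into the circle:
v² − 25 = 0
v = 5 or v = −5, giving (0, 5) and (0, −5).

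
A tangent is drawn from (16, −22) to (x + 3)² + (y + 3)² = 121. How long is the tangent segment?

√601

Centre (−3, −3), r² = 121. |PO|² = (19)² + (−19)² = 722.
The tangent meets the radius at right angles, so tangent² = |PO|² − r² = 722 − 121 = 601.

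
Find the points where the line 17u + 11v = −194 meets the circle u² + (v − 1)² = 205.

(−14, 4) and (−3, −13)

Express v = (−194 − 17u)/11 and substitute into the circle:
410u² + 6970u + 17220 = 0  ⟹  u² + 17u + 42 = 0
u = −3 or u = −14, giving (−3, −13) and (−14, 4).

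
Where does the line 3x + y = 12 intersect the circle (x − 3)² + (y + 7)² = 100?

(3, 3) and (9, −15)

From the line, y = −3x + 12. Substituting:
10x² − 120x + 270 = 0  ⟹  x² − 12x + 27 = 0
x = 9 or x = 3, giving (9, −15) and (3, 3).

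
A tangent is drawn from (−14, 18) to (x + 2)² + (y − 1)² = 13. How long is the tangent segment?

2√105

With centre O = (−2, 1), |OP|² = 433 and r² = 13.
Power of the point: PT² = |PO|² − r² = 420, so PT = 2√105.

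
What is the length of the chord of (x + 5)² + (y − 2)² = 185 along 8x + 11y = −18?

Centre (−5, 2), r² = 185. Perpendicular distance d from centre to line = |0| / √185 = 0/√185.
Half the chord is √(r² − d²) = √(185), so the full chord is 2√185.

2√185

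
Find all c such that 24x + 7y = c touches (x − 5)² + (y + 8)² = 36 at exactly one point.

c = −86 or c = 214

For a tangent, require d(centre, line) = r = 6.
|24·5 + 7·(−8) − c| / √625 = 6
|c − (64)| = 6·25, so c = 214 or c = −86.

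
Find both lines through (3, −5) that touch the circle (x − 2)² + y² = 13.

Write the tangent as mx − y + (−5 − m·(3)) = 0 and set its distance from the centre to √13:
[m·(−1) − (5)]² = 13(m² + 1)
6m² − 5m − 6 = 0, so m = 3/2 or m = −2/3.
With m = 3/2: 3x − 2y = 19. With m = −2/3: 2x + 3y = −9.

3x − 2y = 19 and 2x + 3y = −9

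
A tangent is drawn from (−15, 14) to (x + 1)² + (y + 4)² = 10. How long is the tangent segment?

√510

The centre is (−1, −4) and r = √10. The square of the distance from P to the centre is 196 + 324 = 520.
Power of the point: PT² = |PO|² − r² = 510, so PT = √510.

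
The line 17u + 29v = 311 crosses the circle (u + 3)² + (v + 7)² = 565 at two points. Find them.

Express v = (311 − 17u)/29 and substitute into the circle:
1130u² − 12430u − 203400 = 0  ⟹  u² − 11u − 180 = 0
u = 20 or u = −9, giving (20, −1) and (−9, 16).

(−9, 16) and (20, −1)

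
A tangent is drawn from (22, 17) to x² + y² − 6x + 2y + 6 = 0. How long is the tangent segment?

With centre O = (3, −1), |OP|² = 685 and r² = 4.
The tangent meets the radius at right angles, so tangent² = |PO|² − r² = 685 − 4 = 681.

√681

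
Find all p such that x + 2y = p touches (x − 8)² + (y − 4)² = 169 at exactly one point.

p = 16 ± 13√5

For a tangent, require d(centre, line) = r = 13.
|1·8 + 2·4 − p| / √5 = 13
|p − (16)| = 13√5.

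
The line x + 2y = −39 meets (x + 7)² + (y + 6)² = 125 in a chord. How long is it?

The distance from (−7, −6) to the line is 20/√5, and r² = 125.
Half the chord is √(r² − d²) = √(45), so the full chord is 6√5.

6√5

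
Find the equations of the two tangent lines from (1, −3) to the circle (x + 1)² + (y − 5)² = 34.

5x − 3y = 14 and 3x + 5y = −12

A line y − (−3) = m(x − (1)) is tangent when its distance from (−1, 5) is √34:
(−2m − (8))² = 34(m² + 1)
15m² − 16m − 15 = 0, so m = 5/3 or m = −3/5.
With m = 5/3: 5x − 3y = 14. With m = −3/5: 3x + 5y = −12.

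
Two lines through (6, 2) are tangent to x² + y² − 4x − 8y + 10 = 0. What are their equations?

A line y − (2) = m(x − (6)) is tangent when its distance from (2, 4) is √10:
(−4m − (2))² = 10(m² + 1)
3m² + 8m − 3 = 0, so m = −3 or m = 1/3.
Through (6, 2) these give 3x + y = 20 and x − 3y = 0.

3x + y = 20 and x − 3y = 0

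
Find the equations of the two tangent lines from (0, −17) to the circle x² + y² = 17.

4x + y = −17 and 4x − y = 17

Write the tangent as mx − y + (−17 − m·(0)) = 0 and set its distance from the centre to √17:
[m·(0) − (17)]² = 17(m² + 1)
m² − 16 = 0, so m = −4 or m = 4.
With m = −4: 4x + y = −17. With m = 4: 4x − y = 17.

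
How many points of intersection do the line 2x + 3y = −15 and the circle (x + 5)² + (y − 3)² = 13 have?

0

Substituting the line into the circle gives 13x² + 186x + 684 = 0.
Δ = 34596 − 35568 = −972.
No real roots: the line does not meet the circle.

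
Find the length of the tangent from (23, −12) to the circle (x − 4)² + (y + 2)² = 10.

√451

With centre O = (4, −2), |OP|² = 461 and r² = 10.
By the tangent–radius right angle, tangent length = √(|PO|² − r²) = √451.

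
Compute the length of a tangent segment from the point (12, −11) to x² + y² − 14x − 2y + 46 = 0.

√165

Centre (7, 1), r² = 4. |PO|² = (5)² + (−12)² = 169.
Power of the point: PT² = |PO|² − r² = 165, so PT = √165.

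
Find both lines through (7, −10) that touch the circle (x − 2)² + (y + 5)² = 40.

x − 3y = 37 and 3x − y = 31

Let a tangent through (7, −10) have slope m. Its distance from (2, −5) must equal 2√10:
(−5m − (5))² = 40(m² + 1)
3m² − 10m + 3 = 0, so m = 1/3 or m = 3.
With m = 1/3: x − 3y = 37. With m = 3: 3x − y = 31.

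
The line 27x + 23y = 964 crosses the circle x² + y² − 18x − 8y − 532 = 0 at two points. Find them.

(11, 29) and (34, 2)

Express y = (964 − 27x)/23 and substitute into the circle:
1258x² − 56610x + 470492 = 0  ⟹  x² − 45x + 374 = 0
x = 34 or x = 11, giving (34, 2) and (11, 29).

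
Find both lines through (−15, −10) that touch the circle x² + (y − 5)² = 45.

Write the tangent as mx − y + (−10 − m·(−15)) = 0 and set its distance from the centre to 3√5:
[m·(15) − (15)]² = 45(m² + 1)
2m² − 5m + 2 = 0, so m = 1/2 or m = 2.
Through (−15, −10) these give x − 2y = 5 and 2x − y = −20.

x − 2y = 5 and 2x − y = −20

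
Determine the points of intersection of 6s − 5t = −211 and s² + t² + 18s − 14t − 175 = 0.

Express t = (211 + 6s)/5 and substitute into the circle:
61s² + 2562s + 25376 = 0  ⟹  s² + 42s + 416 = 0
s = −16 or s = −26, giving (−16, 23) and (−26, 11).

(−26, 11) and (−16, 23)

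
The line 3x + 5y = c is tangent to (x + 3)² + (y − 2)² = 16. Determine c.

For a tangent, require d(centre, line) = r = 4.
|3·(−3) + 5·2 − c| / √34 = 4
|c − (1)| = 4√34.

c = 1 ± 4√34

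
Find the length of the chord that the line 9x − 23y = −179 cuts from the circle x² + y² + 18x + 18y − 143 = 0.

√610

The distance from (−9, −9) to the line is 305/√610, and r² = 305.
Half the chord is √(r² − d²) = √(305/2), so the full chord is √610.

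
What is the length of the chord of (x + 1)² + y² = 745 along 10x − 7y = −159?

4√149

Express y = (159 + 10x)/7 and substitute into the circle:
149x² + 3278x − 11175 = 0  ⟹  x² + 22x − 75 = 0
x = 3 or x = −25, giving (3, 27) and (−25, −13).
Chord length = distance between (3, 27) and (−25, −13) = √2384 = 4√149.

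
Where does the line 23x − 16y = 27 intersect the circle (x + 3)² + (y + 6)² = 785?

Express y = (−27 + 23x)/16 and substitute into the circle:
785x² + 4710x − 193895 = 0  ⟹  x² + 6x − 247 = 0
x = 13 or x = −19, giving (13, 17) and (−19, −29).

(−19, −29) and (13, 17)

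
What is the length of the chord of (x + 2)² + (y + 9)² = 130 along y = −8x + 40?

2√65

Express y = −8x + 40 and substitute into the circle:
65x² − 780x + 2275 = 0  ⟹  x² − 12x + 35 = 0
x = 7 or x = 5, giving (7, −16) and (5, 0).
|(7, −16) − (5, 0)| = √((2)² + (−16)²) = 2√65.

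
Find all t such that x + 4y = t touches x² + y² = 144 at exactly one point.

t = ±12√17

Tangency holds when the distance from the centre (0, 0) to the line equals the radius 12:
|1·0 + 4·0 − t| / √17 = 12
|t| = 12√17.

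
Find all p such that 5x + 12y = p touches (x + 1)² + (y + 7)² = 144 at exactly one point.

Tangency holds when the distance from the centre (−1, −7) to the line equals the radius 12:
|5·(−1) + 12·(−7) − p| / √169 = 12
|p − (−89)| = 12·13, so p = 67 or p = −245.

p = −245 or p = 67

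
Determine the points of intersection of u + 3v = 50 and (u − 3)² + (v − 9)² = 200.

Substitute v = (50 − u)/3:
10u² − 100u − 1190 = 0  ⟹  u² − 10u − 119 = 0
u = 17 or u = −7, giving (17, 11) and (−7, 19).

(−7, 19) and (17, 11)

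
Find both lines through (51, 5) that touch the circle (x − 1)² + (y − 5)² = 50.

Let a tangent through (51, 5) have slope m. Its distance from (1, 5) must equal 5√2:
(−50m − (0))² = 50(m² + 1)
49m² − 1 = 0, so m = −1/7 or m = 1/7.
Through (51, 5) these give x + 7y = 86 and x − 7y = 16.

x + 7y = 86 and x − 7y = 16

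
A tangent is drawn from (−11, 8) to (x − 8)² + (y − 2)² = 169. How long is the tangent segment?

2√57

With centre O = (8, 2), |OP|² = 397 and r² = 169.
The tangent meets the radius at right angles, so tangent² = |PO|² − r² = 397 − 169 = 228.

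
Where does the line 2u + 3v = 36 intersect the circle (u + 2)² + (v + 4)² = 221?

(3, 10) and (9, 6)

Express v = (36 − 2u)/3 and substitute into the circle:
13u² − 156u + 351 = 0  ⟹  u² − 12u + 27 = 0
u = 9 or u = 3, giving (9, 6) and (3, 10).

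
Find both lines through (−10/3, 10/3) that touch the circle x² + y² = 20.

x − 2y = −10 and 2x − y = −10

A line y − (10/3) = m(x − (−10/3)) is tangent when its distance from (0, 0) is 2√5:
[m·(10/3) − (−10/3)]² = 20(m² + 1)
2m² − 5m + 2 = 0, so m = 1/2 or m = 2.
Through (−10/3, 10/3) these give x − 2y = −10 and 2x − y = −10.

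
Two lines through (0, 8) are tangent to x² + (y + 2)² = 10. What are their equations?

A line y − (8) = m(x − (0)) is tangent when its distance from (0, −2) is √10:
[m·(0) − (−10)]² = 10(m² + 1)
m² − 9 = 0, so m = 3 or m = −3.
With m = 3: 3x − y = −8. With m = −3: 3x + y = 8.

3x − y = −8 and 3x + y = 8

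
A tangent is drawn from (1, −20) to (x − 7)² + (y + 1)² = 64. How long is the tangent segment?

3√37

Centre (7, −1), r² = 64. |PO|² = (−6)² + (−19)² = 397.
Power of the point: PT² = |PO|² − r² = 333, so PT = 3√37.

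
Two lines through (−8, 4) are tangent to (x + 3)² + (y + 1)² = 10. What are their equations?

x + 3y = 4 and 3x + y = −20

Let a tangent through (−8, 4) have slope m. Its distance from (−3, −1) must equal √10:
(5m − (−5))² = 10(m² + 1)
3m² + 10m + 3 = 0, so m = −1/3 or m = −3.
Through (−8, 4) these give x + 3y = 4 and 3x + y = −20.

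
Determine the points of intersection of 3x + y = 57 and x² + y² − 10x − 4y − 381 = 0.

(12, 21) and (22, −9)

From the line, y = −3x + 57. Substituting:
10x² − 340x + 2640 = 0  ⟹  x² − 34x + 264 = 0
x = 22 or x = 12, giving (22, −9) and (12, 21).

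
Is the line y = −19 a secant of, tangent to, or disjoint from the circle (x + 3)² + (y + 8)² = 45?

disjoint

d² = (0·(−3) + 1·(−8) − (−19))² = 121; r² = 45.
Since d² > r², the line lies outside the circle.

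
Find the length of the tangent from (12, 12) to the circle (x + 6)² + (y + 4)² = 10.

With centre O = (−6, −4), |OP|² = 580 and r² = 10.
Power of the point: PT² = |PO|² − r² = 570, so PT = √570.

√570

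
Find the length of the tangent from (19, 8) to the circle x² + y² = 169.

Centre (0, 0), r² = 169. |PO|² = (19)² + (8)² = 425.
Power of the point: PT² = |PO|² − r² = 256, so PT = 16.

16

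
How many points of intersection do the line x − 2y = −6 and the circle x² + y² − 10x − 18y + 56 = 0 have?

d² = (1·5 − 2·9 − (−6))²/5 = 49/5; r² = 50.
Since d² < r², the line cuts the circle twice.

2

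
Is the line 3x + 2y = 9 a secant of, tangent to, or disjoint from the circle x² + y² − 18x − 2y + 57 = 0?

Centre (9, 1), r² = 25. Distance² from centre to line = (20)²/13 = 400/13.
Since d² > r², the line lies outside the circle.

disjoint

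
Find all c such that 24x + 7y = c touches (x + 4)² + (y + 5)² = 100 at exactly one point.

For a tangent, require d(centre, line) = r = 10.
|24·(−4) + 7·(−5) − c| / √625 = 10
|c − (−131)| = 10·25, so c = 119 or c = −381.

c = −381 or c = 119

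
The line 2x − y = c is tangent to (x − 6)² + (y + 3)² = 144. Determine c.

c = 15 ± 12√5

The line touches the circle iff its distance from (6, −3) is 12:
|2·6 − 1·(−3) − c| / √5 = 12
|c − (15)| = 12√5.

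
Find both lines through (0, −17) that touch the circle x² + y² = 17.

4x − y = 17 and 4x + y = −17

Let a tangent through (0, −17) have slope m. Its distance from (0, 0) must equal √17:
[m·(0) − (17)]² = 17(m² + 1)
m² − 16 = 0, so m = 4 or m = −4.
Through (0, −17) these give 4x − y = 17 and 4x + y = −17.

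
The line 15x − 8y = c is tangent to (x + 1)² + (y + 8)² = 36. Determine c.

Tangency holds when the distance from the centre (−1, −8) to the line equals the radius 6:
|15·(−1) − 8·(−8) − c| / √289 = 6
|c − (49)| = 6·17, so c = 151 or c = −53.

c = −53 or c = 151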